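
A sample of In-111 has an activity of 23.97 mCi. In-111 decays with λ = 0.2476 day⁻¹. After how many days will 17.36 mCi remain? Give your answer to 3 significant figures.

1.30 days

t½ = ln 2 / λ = 0.69315 / 0.2476 ≈ 2.7995 days.
Fraction remaining = 17.36/23.97 ≈ 0.72424.
n = log₂(23.97/17.36) = ln(1.3808)/ln 2 ≈ 0.46546 half-lives.
t = n × t½ = 0.46546 × 2.7995 ≈ 1.303 days.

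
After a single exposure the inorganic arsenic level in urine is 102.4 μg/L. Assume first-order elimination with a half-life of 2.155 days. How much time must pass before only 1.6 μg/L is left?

12.93 days

1.6/102.4 = 1/64, so 6 half-lives have elapsed.
t = 6 × 2.155 = 12.93 days.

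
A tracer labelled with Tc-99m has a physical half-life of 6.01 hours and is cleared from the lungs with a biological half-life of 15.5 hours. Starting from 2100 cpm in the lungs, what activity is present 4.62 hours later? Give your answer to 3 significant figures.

1/t_eff = 1/t_phys + 1/t_biol = 1/6.01 + 1/15.5 = 0.23091 per hour.
t_eff = 6.01 × 15.5 / (6.01 + 15.5) ≈ 4.3308 hours.
Remaining = 2100 × (1/2)^(4.62/4.3308) = 2100 × (1/2)^1.0668 ≈ 1002.5 cpm.

1000 cpm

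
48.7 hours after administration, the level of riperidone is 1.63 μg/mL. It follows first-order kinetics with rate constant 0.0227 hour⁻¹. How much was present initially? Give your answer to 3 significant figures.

t½ = ln 2 / k = 0.69315 / 0.0227 ≈ 30.535 hours.
Number of half-lives elapsed: n = 48.7/30.535 ≈ 1.5949.
A₀ = A × 2^n = 1.63 × 2^1.5949 = 1.63 × 3.0207 ≈ 4.9237 μg/mL.

4.92 μg/mL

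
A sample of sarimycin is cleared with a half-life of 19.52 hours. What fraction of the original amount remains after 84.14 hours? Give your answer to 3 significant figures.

0.0504

n = 84.14/19.52 ≈ 4.3105 half-lives.
Fraction remaining = (1/2)^4.3105 ≈ 0.050399.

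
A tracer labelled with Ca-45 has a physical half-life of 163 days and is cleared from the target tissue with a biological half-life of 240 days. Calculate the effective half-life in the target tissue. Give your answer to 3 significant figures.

1/t_eff = 1/t_phys + 1/t_biol = 1/163 + 1/240 = 0.010302 per day.
t_eff = 163 × 240 / (163 + 240) ≈ 97.072 days.

97.1 days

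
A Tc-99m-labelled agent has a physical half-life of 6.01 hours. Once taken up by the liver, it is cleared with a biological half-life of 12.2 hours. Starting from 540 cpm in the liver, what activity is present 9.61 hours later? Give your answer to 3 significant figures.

103 cpm

1/t_eff = 1/t_phys + 1/t_biol = 1/6.01 + 1/12.2 = 0.24836 per hour.
t_eff = 6.01 × 12.2 / (6.01 + 12.2) ≈ 4.0265 hours.
Remaining = 540 × (1/2)^(9.61/4.0265) = 540 × (1/2)^2.3867 ≈ 103.26 cpm.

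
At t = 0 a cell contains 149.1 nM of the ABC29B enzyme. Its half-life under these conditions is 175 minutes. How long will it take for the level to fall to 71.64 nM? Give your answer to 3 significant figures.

Fraction remaining = 71.64/149.1 ≈ 0.48048.
n = log₂(149.1/71.64) = ln(2.0812)/ln 2 ≈ 1.0574 half-lives.
t = n × t½ = 1.0574 × 175 ≈ 185.05 minutes.

185 minutes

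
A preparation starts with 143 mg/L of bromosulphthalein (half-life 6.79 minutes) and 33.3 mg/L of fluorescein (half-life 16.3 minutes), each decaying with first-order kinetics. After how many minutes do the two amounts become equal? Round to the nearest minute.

Set 143·(1/2)^(t/6.79) = 33.3·(1/2)^(t/16.3).
Taking log₂: log₂(143/33.3) = t·(1/6.79 − 1/16.3).
log₂(4.2943) = 2.1024; 1/6.79 − 1/16.3 = 0.085926.
t = 2.1024 / 0.085926 ≈ 24.468 minutes.

24 minutes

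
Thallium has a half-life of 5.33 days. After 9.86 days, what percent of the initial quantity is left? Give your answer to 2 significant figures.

28%

n = 9.86/5.33 ≈ 1.8499 half-lives.
Fraction remaining = (1/2)^1.8499 ≈ 0.27741, i.e. 27.741%.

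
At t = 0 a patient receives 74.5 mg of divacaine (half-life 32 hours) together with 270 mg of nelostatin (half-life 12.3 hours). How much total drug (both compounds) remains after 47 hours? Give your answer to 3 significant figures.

46.0 mg

divacaine: 74.5 × (1/2)^(47/32) = 74.5 × (1/2)^1.4688 ≈ 26.916 mg.
nelostatin: 270 × (1/2)^(47/12.3) = 270 × (1/2)^3.8211 ≈ 19.102 mg.
Total = 26.916 + 19.102 ≈ 46.019 mg.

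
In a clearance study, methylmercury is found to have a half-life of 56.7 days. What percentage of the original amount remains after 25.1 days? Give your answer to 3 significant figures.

73.6%

n = 25.1/56.7 ≈ 0.44268 half-lives.
Fraction remaining = (1/2)^0.44268 ≈ 0.73577, i.e. 73.577%.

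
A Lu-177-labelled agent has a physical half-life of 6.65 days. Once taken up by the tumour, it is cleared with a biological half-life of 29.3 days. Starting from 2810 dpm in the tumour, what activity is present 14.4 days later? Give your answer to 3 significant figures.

446 dpm

1/t_eff = 1/t_phys + 1/t_biol = 1/6.65 + 1/29.3 = 0.18451 per day.
t_eff = 6.65 × 29.3 / (6.65 + 29.3) ≈ 5.4199 days.
Remaining = 2810 × (1/2)^(14.4/5.4199) = 2810 × (1/2)^2.6569 ≈ 445.56 dpm.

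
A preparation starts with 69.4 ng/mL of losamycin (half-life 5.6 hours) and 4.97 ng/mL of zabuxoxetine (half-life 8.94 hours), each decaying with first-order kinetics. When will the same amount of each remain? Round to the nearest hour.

57 hours

Set 69.4·(1/2)^(t/5.6) = 4.97·(1/2)^(t/8.94).
Taking log₂: log₂(69.4/4.97) = t·(1/5.6 − 1/8.94).
log₂(13.964) = 3.8036; 1/5.6 − 1/8.94 = 0.066715.
t = 3.8036 / 0.066715 ≈ 57.013 hours.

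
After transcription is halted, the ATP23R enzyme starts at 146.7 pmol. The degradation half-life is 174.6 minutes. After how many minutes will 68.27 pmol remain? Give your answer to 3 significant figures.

Fraction remaining = 68.27/146.7 ≈ 0.46537.
n = log₂(146.7/68.27) = ln(2.1488)/ln 2 ≈ 1.1035 half-lives.
t = n × t½ = 1.1035 × 174.6 ≈ 192.68 minutes.

193 minutes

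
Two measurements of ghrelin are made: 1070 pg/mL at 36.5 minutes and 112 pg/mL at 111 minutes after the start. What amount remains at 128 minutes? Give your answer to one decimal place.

66.9 pg/mL

Over Δt = 111 − 36.5 = 74.5 minutes, the level fell by a factor of 1070/112 ≈ 9.5536.
n = log₂(9.5536) ≈ 3.256 half-lives, so t½ = 74.5/3.256 ≈ 22.881 minutes.
From t = 111 to t = 128: 112 × (1/2)^((128−111)/22.881) ≈ 66.92 pg/mL.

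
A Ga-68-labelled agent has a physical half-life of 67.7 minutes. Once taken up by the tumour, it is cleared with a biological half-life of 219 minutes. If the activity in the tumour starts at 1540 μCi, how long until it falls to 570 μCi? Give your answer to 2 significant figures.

74 minutes

1/t_eff = 1/t_phys + 1/t_biol = 1/67.7 + 1/219 = 0.019337 per minute.
t_eff = 67.7 × 219 / (67.7 + 219) ≈ 51.714 minutes.
n = log₂(1540/570) ≈ 1.4339; t = 1.4339 × 51.714 ≈ 74.152 minutes.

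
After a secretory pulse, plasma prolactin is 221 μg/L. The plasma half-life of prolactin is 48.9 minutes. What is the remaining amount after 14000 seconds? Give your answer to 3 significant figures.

8.09 μg/L

Convert the elapsed time: 14000 seconds = 233.333 minutes.
Number of half-lives: n = 233.333/48.9 ≈ 4.7716.
Remaining = 221 × (1/2)^4.7716 = 221 × 0.036609 ≈ 8.0907 μg/L.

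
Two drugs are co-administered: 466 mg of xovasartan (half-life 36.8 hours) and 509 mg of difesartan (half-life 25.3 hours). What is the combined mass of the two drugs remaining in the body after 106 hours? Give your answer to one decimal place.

xovasartan: 466 × (1/2)^(106/36.8) = 466 × (1/2)^2.8804 ≈ 63.283 mg.
difesartan: 509 × (1/2)^(106/25.3) = 509 × (1/2)^4.1897 ≈ 27.892 mg.
Total = 63.283 + 27.892 ≈ 91.176 mg.

91.2 mg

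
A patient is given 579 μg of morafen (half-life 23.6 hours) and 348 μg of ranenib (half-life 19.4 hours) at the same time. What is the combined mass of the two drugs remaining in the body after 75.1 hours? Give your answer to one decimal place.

87.6 μg

morafen: 579 × (1/2)^(75.1/23.6) = 579 × (1/2)^3.1822 ≈ 63.788 μg.
ranenib: 348 × (1/2)^(75.1/19.4) = 348 × (1/2)^3.8711 ≈ 23.782 μg.
Total = 63.788 + 23.782 ≈ 87.57 μg.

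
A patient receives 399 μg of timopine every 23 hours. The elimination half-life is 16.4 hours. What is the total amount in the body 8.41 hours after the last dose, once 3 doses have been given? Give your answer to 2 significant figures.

The 3 doses were given 54.41, 31.41, 8.41 hours ago.
Total = 399·(1/2)^(54.41/16.4) + 399·(1/2)^(31.41/16.4) + 399·(1/2)^(8.41/16.4)
      = 40.018 + 105.79 + 279.64 ≈ 425.45 μg.

430 μg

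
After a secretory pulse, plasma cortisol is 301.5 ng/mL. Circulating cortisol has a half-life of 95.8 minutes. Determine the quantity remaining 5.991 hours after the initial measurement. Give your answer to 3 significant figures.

22.4 ng/mL

Convert the elapsed time: 5.991 hours = 359.46 minutes.
Number of half-lives: n = 359.46/95.8 ≈ 3.7522.
Remaining = 301.5 × (1/2)^3.7522 = 301.5 × 0.074213 ≈ 22.375 ng/mL.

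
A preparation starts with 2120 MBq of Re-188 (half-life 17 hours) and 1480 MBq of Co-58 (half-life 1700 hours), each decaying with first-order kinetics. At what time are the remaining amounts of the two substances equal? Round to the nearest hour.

Set 2120·(1/2)^(t/17) = 1480·(1/2)^(t/1700).
Taking log₂: log₂(2120/1480) = t·(1/17 − 1/1700).
log₂(1.4324) = 0.51847; 1/17 − 1/1700 = 0.058235.
t = 0.51847 / 0.058235 ≈ 8.903 hours.

9 hours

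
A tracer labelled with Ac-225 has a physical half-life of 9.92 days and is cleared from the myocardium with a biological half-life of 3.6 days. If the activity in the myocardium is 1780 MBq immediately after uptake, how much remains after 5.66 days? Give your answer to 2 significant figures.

400 MBq

1/t_eff = 1/t_phys + 1/t_biol = 1/9.92 + 1/3.6 = 0.37858 per day.
t_eff = 9.92 × 3.6 / (9.92 + 3.6) ≈ 2.6414 days.
Remaining = 1780 × (1/2)^(5.66/2.6414) = 1780 × (1/2)^2.1428 ≈ 403.07 MBq.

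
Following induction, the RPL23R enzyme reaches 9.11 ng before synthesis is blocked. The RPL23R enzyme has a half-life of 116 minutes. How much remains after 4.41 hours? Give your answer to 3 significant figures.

1.87 ng

Convert the elapsed time: 4.41 hours = 264.6 minutes.
Number of half-lives: n = 264.6/116 ≈ 2.281.
Remaining = 9.11 × (1/2)^2.281 = 9.11 × 0.20575 ≈ 1.8744 ng.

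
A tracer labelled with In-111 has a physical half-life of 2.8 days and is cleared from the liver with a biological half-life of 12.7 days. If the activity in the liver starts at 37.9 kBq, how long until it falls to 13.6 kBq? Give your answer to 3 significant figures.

1/t_eff = 1/t_phys + 1/t_biol = 1/2.8 + 1/12.7 = 0.43588 per day.
t_eff = 2.8 × 12.7 / (2.8 + 12.7) ≈ 2.2942 days.
n = log₂(37.9/13.6) ≈ 1.4786; t = 1.4786 × 2.2942 ≈ 3.3922 days.

3.39 days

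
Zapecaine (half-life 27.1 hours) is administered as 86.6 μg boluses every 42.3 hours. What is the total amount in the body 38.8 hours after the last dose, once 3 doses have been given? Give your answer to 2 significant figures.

47 μg

The 3 doses were given 123.4, 81.1, 38.8 hours ago.
Total = 86.6·(1/2)^(123.4/27.1) + 86.6·(1/2)^(81.1/27.1) + 86.6·(1/2)^(38.8/27.1)
      = 3.6879 + 10.881 + 32.101 ≈ 46.67 μg.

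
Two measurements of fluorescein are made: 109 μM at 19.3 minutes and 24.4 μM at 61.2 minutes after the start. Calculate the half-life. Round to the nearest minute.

Over Δt = 61.2 − 19.3 = 41.9 minutes, the level fell by a factor of 109/24.4 ≈ 4.4672.
n = log₂(4.4672) ≈ 2.1594 half-lives, so t½ = 41.9/2.1594 ≈ 19.404 minutes.

19 minutes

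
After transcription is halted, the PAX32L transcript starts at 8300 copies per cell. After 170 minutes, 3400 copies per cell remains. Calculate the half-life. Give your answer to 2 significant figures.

A/A₀ = 3400/8300 ≈ 0.40964.
n = log₂(2.4412) ≈ 1.2876 half-lives elapsed in 170 minutes.
t½ = 170/1.2876 ≈ 132.03 minutes.

130 minutes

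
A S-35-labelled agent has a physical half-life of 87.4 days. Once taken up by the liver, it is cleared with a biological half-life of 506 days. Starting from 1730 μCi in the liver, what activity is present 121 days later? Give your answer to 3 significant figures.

1/t_eff = 1/t_phys + 1/t_biol = 1/87.4 + 1/506 = 0.013418 per day.
t_eff = 87.4 × 506 / (87.4 + 506) ≈ 74.527 days.
Remaining = 1730 × (1/2)^(121/74.527) = 1730 × (1/2)^1.6236 ≈ 561.44 μCi.

561 μCi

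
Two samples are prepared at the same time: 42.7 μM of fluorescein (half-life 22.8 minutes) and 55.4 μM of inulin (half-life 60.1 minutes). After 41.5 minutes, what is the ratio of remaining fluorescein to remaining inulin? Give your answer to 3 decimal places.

0.352

fluorescein: 42.7 × (1/2)^(41.5/22.8) = 42.7 × (1/2)^1.8202 ≈ 12.092 μM.
inulin: 55.4 × (1/2)^(41.5/60.1) = 55.4 × (1/2)^0.69052 ≈ 34.328 μM.
Ratio ≈ 12.092 / 34.328 ≈ 0.35225.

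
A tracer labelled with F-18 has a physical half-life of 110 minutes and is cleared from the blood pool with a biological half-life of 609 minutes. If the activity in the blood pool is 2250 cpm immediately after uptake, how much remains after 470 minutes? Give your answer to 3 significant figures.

68.2 cpm

1/t_eff = 1/t_phys + 1/t_biol = 1/110 + 1/609 = 0.010733 per minute.
t_eff = 110 × 609 / (110 + 609) ≈ 93.171 minutes.
Remaining = 2250 × (1/2)^(470/93.171) = 2250 × (1/2)^5.0445 ≈ 68.178 cpm.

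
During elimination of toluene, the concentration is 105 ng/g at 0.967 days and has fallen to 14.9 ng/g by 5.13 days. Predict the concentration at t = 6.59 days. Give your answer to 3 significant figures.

Over Δt = 5.13 − 0.967 = 4.163 days, the level fell by a factor of 105/14.9 ≈ 7.047.
n = log₂(7.047) ≈ 2.817 half-lives, so t½ = 4.163/2.817 ≈ 1.4778 days.
From t = 5.13 to t = 6.59: 14.9 × (1/2)^((6.59−5.13)/1.4778) ≈ 7.5125 ng/g.

7.51 ng/g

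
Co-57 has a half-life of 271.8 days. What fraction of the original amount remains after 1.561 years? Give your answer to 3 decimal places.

0.234

1.561 years = 569.765 days.
n = 569.765/271.8 ≈ 2.0963 half-lives.
Fraction remaining = (1/2)^2.0963 ≈ 0.23386.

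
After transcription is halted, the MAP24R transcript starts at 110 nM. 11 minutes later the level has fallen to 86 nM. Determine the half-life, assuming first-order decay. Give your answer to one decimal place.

31.0 minutes

A/A₀ = 86/110 ≈ 0.78182.
n = log₂(1.2791) ≈ 0.35509 half-lives elapsed in 11 minutes.
t½ = 11/0.35509 ≈ 30.978 minutes.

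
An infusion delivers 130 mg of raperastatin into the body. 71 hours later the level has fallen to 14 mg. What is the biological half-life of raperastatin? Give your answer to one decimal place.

22.1 hours

A/A₀ = 14/130 ≈ 0.10769.
n = log₂(9.2857) ≈ 3.215 half-lives elapsed in 71 hours.
t½ = 71/3.215 ≈ 22.084 hours.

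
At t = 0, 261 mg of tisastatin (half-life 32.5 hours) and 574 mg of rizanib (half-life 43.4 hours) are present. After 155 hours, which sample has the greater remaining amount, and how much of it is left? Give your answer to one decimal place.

tisastatin: 261 × (1/2)^4.7692 ≈ 9.571 mg.
rizanib: 574 × (1/2)^3.5714 ≈ 48.284 mg.
Rizanib has more remaining, at ≈ 48.284 mg.

rizanib, 48.3 mg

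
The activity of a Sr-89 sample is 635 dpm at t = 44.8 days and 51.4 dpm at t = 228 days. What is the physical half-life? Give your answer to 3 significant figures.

Over Δt = 228 − 44.8 = 183.2 days, the level fell by a factor of 635/51.4 ≈ 12.354.
n = log₂(12.354) ≈ 3.6269 half-lives, so t½ = 183.2/3.6269 ≈ 50.511 days.

50.5 days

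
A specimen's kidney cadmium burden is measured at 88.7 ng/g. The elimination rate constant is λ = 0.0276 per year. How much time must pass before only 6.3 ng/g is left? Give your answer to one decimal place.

t½ = ln 2 / λ = 0.69315 / 0.0276 ≈ 25.114 years.
Fraction remaining = 6.3/88.7 ≈ 0.071026.
n = log₂(88.7/6.3) = ln(14.079)/ln 2 ≈ 3.8155 half-lives.
t = n × t½ = 3.8155 × 25.114 ≈ 95.823 years.

95.8 years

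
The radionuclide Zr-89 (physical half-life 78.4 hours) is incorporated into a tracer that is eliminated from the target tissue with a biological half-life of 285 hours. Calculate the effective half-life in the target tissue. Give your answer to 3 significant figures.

1/t_eff = 1/t_phys + 1/t_biol = 1/78.4 + 1/285 = 0.016264 per hour.
t_eff = 78.4 × 285 / (78.4 + 285) ≈ 61.486 hours.

61.5 hours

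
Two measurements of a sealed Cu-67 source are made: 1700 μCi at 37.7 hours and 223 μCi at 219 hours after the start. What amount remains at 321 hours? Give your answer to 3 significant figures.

Over Δt = 219 − 37.7 = 181.3 hours, the level fell by a factor of 1700/223 ≈ 7.6233.
n = log₂(7.6233) ≈ 2.9304 half-lives, so t½ = 181.3/2.9304 ≈ 61.868 hours.
From t = 219 to t = 321: 223 × (1/2)^((321−219)/61.868) ≈ 71.123 μCi.

71.1 μCi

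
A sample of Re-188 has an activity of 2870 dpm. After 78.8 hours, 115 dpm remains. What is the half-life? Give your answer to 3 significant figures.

A/A₀ = 115/2870 ≈ 0.04007.
n = log₂(24.957) ≈ 4.6413 half-lives elapsed in 78.8 hours.
t½ = 78.8/4.6413 ≈ 16.978 hours.

17.0 hours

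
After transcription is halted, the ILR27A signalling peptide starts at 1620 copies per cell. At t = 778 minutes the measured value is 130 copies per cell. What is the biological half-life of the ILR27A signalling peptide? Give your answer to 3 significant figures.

214 minutes

A/A₀ = 130/1620 ≈ 0.080247.
n = log₂(12.462) ≈ 3.6394 half-lives elapsed in 778 minutes.
t½ = 778/3.6394 ≈ 213.77 minutes.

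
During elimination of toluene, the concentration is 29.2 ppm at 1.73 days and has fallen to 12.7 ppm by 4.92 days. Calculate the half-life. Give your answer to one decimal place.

2.7 days

Over Δt = 4.92 − 1.73 = 3.19 days, the level fell by a factor of 29.2/12.7 ≈ 2.2992.
n = log₂(2.2992) ≈ 1.2011 half-lives, so t½ = 3.19/1.2011 ≈ 2.6558 days.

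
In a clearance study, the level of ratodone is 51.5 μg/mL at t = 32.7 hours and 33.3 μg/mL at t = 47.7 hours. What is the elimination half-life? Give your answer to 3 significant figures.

Over Δt = 47.7 − 32.7 = 15 hours, the level fell by a factor of 51.5/33.3 ≈ 1.5465.
n = log₂(1.5465) ≈ 0.62905 half-lives, so t½ = 15/0.62905 ≈ 23.845 hours.

23.8 hours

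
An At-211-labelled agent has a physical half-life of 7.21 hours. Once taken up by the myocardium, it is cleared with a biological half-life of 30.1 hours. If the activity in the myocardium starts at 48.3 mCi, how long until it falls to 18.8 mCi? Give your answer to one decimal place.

7.9 hours

1/t_eff = 1/t_phys + 1/t_biol = 1/7.21 + 1/30.1 = 0.17192 per hour.
t_eff = 7.21 × 30.1 / (7.21 + 30.1) ≈ 5.8167 hours.
n = log₂(48.3/18.8) ≈ 1.3613; t = 1.3613 × 5.8167 ≈ 7.9182 hours.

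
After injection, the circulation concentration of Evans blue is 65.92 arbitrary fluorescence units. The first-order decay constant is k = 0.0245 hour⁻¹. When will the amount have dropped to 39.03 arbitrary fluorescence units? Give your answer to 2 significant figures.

t½ = ln 2 / k = 0.69315 / 0.0245 ≈ 28.292 hours.
Fraction remaining = 39.03/65.92 ≈ 0.59208.
n = log₂(65.92/39.03) = ln(1.689)/ln 2 ≈ 0.75613 half-lives.
t = n × t½ = 0.75613 × 28.292 ≈ 21.392 hours.

21 hours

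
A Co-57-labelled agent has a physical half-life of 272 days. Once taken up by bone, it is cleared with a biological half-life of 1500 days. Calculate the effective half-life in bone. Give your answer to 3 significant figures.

1/t_eff = 1/t_phys + 1/t_biol = 1/272 + 1/1500 = 0.0043431 per day.
t_eff = 272 × 1500 / (272 + 1500) ≈ 230.25 days.

230 days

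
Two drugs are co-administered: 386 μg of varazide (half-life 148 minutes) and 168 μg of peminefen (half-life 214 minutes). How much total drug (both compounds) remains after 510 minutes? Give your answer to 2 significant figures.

68 μg

varazide: 386 × (1/2)^(510/148) = 386 × (1/2)^3.4459 ≈ 35.42 μg.
peminefen: 168 × (1/2)^(510/214) = 168 × (1/2)^2.3832 ≈ 32.203 μg.
Total = 35.42 + 32.203 ≈ 67.624 μg.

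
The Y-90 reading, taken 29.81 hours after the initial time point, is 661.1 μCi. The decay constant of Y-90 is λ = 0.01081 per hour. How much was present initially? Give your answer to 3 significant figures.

t½ = ln 2 / λ = 0.69315 / 0.01081 ≈ 64.121 hours.
Number of half-lives elapsed: n = 29.81/64.121 ≈ 0.4649.
A₀ = A × 2^n = 661.1 × 2^0.4649 = 661.1 × 1.3802 ≈ 912.47 μCi.

912 μCi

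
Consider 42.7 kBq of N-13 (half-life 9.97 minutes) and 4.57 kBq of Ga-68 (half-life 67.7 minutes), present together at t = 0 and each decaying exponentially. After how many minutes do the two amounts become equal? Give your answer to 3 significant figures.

Set 42.7·(1/2)^(t/9.97) = 4.57·(1/2)^(t/67.7).
Taking log₂: log₂(42.7/4.57) = t·(1/9.97 − 1/67.7).
log₂(9.3435) = 3.224; 1/9.97 − 1/67.7 = 0.08553.
t = 3.224 / 0.08553 ≈ 37.694 minutes.

37.7 minutes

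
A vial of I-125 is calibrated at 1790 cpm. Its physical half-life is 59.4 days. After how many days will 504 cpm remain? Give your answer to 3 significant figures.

109 days

Fraction remaining = 504/1790 ≈ 0.28156.
n = log₂(1790/504) = ln(3.5516)/ln 2 ≈ 1.8285 half-lives.
t = n × t½ = 1.8285 × 59.4 ≈ 108.61 days.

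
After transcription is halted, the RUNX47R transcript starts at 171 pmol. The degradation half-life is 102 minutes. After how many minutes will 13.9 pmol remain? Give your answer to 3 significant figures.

Fraction remaining = 13.9/171 ≈ 0.081287.
n = log₂(171/13.9) = ln(12.302)/ln 2 ≈ 3.6208 half-lives.
t = n × t½ = 3.6208 × 102 ≈ 369.33 minutes.

369 minutes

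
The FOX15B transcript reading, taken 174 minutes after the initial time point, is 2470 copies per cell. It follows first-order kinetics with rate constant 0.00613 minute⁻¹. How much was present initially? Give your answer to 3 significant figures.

7180 copies per cell

t½ = ln 2 / λ = 0.69315 / 0.00613 ≈ 113.07 minutes.
Number of half-lives elapsed: n = 174/113.07 ≈ 1.5388.
A₀ = A × 2^n = 2470 × 2^1.5388 = 2470 × 2.9055 ≈ 7176.7 copies per cell.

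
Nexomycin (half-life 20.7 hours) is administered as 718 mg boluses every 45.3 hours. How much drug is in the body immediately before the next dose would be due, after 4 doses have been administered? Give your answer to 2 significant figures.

200 mg

The 4 doses were given 181.2, 135.9, 90.6, 45.3 hours ago.
Total = 718·(1/2)^(181.2/20.7) + 718·(1/2)^(135.9/20.7) + 718·(1/2)^(90.6/20.7) + 718·(1/2)^(45.3/20.7)
      = 1.6635 + 7.5822 + 34.56 + 157.52 ≈ 201.33 mg.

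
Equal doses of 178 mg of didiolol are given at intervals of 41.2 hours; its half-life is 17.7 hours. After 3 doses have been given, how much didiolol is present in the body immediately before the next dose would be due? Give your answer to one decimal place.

The 3 doses were given 123.6, 82.4, 41.2 hours ago.
Total = 178·(1/2)^(123.6/17.7) + 178·(1/2)^(82.4/17.7) + 178·(1/2)^(41.2/17.7)
      = 1.4071 + 7.0634 + 35.458 ≈ 43.929 mg.

43.9 mg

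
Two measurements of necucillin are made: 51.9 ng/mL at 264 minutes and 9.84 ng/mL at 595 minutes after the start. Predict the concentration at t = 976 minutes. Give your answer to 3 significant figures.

Over Δt = 595 − 264 = 331 minutes, the level fell by a factor of 51.9/9.84 ≈ 5.2744.
n = log₂(5.2744) ≈ 2.399 half-lives, so t½ = 331/2.399 ≈ 137.97 minutes.
From t = 595 to t = 976: 9.84 × (1/2)^((976−595)/137.97) ≈ 1.4512 ng/mL.

1.45 ng/mL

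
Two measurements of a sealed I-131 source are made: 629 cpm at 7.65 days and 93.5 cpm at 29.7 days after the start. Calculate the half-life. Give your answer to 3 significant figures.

8.02 days

Over Δt = 29.7 − 7.65 = 22.05 days, the level fell by a factor of 629/93.5 ≈ 6.7273.
n = log₂(6.7273) ≈ 2.75 half-lives, so t½ = 22.05/2.75 ≈ 8.0181 days.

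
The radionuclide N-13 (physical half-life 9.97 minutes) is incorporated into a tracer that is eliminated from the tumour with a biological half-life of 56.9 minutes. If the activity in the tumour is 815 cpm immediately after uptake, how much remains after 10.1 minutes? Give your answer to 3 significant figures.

1/t_eff = 1/t_phys + 1/t_biol = 1/9.97 + 1/56.9 = 0.11788 per minute.
t_eff = 9.97 × 56.9 / (9.97 + 56.9) ≈ 8.4835 minutes.
Remaining = 815 × (1/2)^(10.1/8.4835) = 815 × (1/2)^1.1905 ≈ 357.08 cpm.

357 cpm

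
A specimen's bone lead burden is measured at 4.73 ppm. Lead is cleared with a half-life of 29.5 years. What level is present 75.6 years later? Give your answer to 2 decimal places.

Number of half-lives: n = 75.6/29.5 ≈ 2.5627.
Remaining = 4.73 × (1/2)^2.5627 = 4.73 × 0.16926 ≈ 0.80059 ppm.

0.80 ppm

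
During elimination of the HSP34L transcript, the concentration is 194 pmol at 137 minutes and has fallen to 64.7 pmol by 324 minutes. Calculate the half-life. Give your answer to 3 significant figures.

118 minutes

Over Δt = 324 − 137 = 187 minutes, the level fell by a factor of 194/64.7 ≈ 2.9985.
n = log₂(2.9985) ≈ 1.5842 half-lives, so t½ = 187/1.5842 ≈ 118.04 minutes.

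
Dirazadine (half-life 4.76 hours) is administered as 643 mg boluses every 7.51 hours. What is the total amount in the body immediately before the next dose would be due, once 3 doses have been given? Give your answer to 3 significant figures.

312 mg

The 3 doses were given 22.53, 15.02, 7.51 hours ago.
Total = 643·(1/2)^(22.53/4.76) + 643·(1/2)^(15.02/4.76) + 643·(1/2)^(7.51/4.76)
      = 24.176 + 72.164 + 215.41 ≈ 311.75 mg.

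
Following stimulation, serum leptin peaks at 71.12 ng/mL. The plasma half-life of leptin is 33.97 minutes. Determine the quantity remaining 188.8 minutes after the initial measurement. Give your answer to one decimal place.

1.5 ng/mL

Number of half-lives: n = 188.8/33.97 ≈ 5.5578.
Remaining = 71.12 × (1/2)^5.5578 = 71.12 × 0.021229 ≈ 1.5098 ng/mL.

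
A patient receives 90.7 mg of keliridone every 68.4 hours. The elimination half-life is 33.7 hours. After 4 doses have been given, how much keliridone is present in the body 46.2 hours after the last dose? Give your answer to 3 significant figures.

The 4 doses were given 251.4, 183, 114.6, 46.2 hours ago.
Total = 90.7·(1/2)^(251.4/33.7) + 90.7·(1/2)^(183/33.7) + 90.7·(1/2)^(114.6/33.7) + 90.7·(1/2)^(46.2/33.7)
      = 0.51516 + 2.1035 + 8.5887 + 35.069 ≈ 46.276 mg.

46.3 mg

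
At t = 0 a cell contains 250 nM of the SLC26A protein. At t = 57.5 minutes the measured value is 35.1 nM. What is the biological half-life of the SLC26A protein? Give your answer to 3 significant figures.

A/A₀ = 35.1/250 ≈ 0.1404.
n = log₂(7.1225) ≈ 2.8324 half-lives elapsed in 57.5 minutes.
t½ = 57.5/2.8324 ≈ 20.301 minutes.

20.3 minutes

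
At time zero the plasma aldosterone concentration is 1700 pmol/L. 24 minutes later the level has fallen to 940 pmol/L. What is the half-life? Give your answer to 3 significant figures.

A/A₀ = 940/1700 ≈ 0.55294.
n = log₂(1.8085) ≈ 0.8548 half-lives elapsed in 24 minutes.
t½ = 24/0.8548 ≈ 28.077 minutes.

28.1 minutes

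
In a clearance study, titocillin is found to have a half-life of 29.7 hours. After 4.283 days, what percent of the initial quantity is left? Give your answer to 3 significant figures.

9.08%

4.283 days = 102.792 hours.
n = 102.792/29.7 ≈ 3.461 half-lives.
Fraction remaining = (1/2)^3.461 ≈ 0.09081, i.e. 9.081%.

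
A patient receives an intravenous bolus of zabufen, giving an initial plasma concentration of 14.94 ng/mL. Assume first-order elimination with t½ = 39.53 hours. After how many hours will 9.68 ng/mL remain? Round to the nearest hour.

Fraction remaining = 9.68/14.94 ≈ 0.64793.
n = log₂(14.94/9.68) = ln(1.5434)/ln 2 ≈ 0.6261 half-lives.
t = n × t½ = 0.6261 × 39.53 ≈ 24.75 hours.

25 hours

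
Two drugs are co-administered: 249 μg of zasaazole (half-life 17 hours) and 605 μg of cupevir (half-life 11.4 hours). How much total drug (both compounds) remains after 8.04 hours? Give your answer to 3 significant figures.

zasaazole: 249 × (1/2)^(8.04/17) = 249 × (1/2)^0.47294 ≈ 179.4 μg.
cupevir: 605 × (1/2)^(8.04/11.4) = 605 × (1/2)^0.70526 ≈ 371.07 μg.
Total = 179.4 + 371.07 ≈ 550.47 μg.

550 μg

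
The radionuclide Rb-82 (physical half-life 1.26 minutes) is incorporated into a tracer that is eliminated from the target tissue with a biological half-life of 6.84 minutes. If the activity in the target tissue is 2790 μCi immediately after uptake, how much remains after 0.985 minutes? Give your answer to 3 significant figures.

1470 μCi

1/t_eff = 1/t_phys + 1/t_biol = 1/1.26 + 1/6.84 = 0.93985 per minute.
t_eff = 1.26 × 6.84 / (1.26 + 6.84) ≈ 1.064 minutes.
Remaining = 2790 × (1/2)^(0.985/1.064) = 2790 × (1/2)^0.92575 ≈ 1468.7 μCi.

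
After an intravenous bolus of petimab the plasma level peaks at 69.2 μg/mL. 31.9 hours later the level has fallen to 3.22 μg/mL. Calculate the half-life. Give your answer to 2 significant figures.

7.2 hours

A/A₀ = 3.22/69.2 ≈ 0.046532.
n = log₂(21.491) ≈ 4.4256 half-lives elapsed in 31.9 hours.
t½ = 31.9/4.4256 ≈ 7.208 hours.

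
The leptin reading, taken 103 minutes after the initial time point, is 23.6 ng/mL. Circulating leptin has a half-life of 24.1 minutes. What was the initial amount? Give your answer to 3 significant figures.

457 ng/mL

Number of half-lives elapsed: n = 103/24.1 ≈ 4.2739.
A₀ = A × 2^n = 23.6 × 2^4.2739 = 23.6 × 19.345 ≈ 456.53 ng/mL.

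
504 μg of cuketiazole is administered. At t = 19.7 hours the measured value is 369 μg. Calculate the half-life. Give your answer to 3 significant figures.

A/A₀ = 369/504 ≈ 0.73214.
n = log₂(1.3659) ≈ 0.4498 half-lives elapsed in 19.7 hours.
t½ = 19.7/0.4498 ≈ 43.797 hours.

43.8 hours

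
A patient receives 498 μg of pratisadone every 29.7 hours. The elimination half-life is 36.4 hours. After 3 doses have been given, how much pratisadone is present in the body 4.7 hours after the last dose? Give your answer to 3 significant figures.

The 3 doses were given 64.1, 34.4, 4.7 hours ago.
Total = 498·(1/2)^(64.1/36.4) + 498·(1/2)^(34.4/36.4) + 498·(1/2)^(4.7/36.4)
      = 146.93 + 258.67 + 455.37 ≈ 860.96 μg.

861 μg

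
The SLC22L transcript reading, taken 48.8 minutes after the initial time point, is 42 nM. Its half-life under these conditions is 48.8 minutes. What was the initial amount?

84 nM

Number of half-lives elapsed: n = 48.8/48.8 ≈ 1.
A₀ = A × 2^n = 42 × 2^1 = 42 × 2 ≈ 84 nM.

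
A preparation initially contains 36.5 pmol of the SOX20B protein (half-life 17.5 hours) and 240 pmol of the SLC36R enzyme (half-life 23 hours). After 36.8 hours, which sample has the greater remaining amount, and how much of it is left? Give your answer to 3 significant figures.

SOX20B protein: 36.5 × (1/2)^2.1029 ≈ 8.4971 pmol.
SLC36R enzyme: 240 × (1/2)^1.6 ≈ 79.17 pmol.
SLC36R enzyme has more remaining, at ≈ 79.17 pmol.

SLC36R enzyme, 79.2 pmol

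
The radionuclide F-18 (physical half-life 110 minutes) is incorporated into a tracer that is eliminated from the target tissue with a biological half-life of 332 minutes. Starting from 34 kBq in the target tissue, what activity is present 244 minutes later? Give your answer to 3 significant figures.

4.39 kBq

1/t_eff = 1/t_phys + 1/t_biol = 1/110 + 1/332 = 0.012103 per minute.
t_eff = 110 × 332 / (110 + 332) ≈ 82.624 minutes.
Remaining = 34 × (1/2)^(244/82.624) = 34 × (1/2)^2.9531 ≈ 4.3904 kBq.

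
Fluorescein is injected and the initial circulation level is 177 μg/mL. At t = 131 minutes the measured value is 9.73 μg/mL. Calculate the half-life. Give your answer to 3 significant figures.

31.3 minutes

A/A₀ = 9.73/177 ≈ 0.054972.
n = log₂(18.191) ≈ 4.1852 half-lives elapsed in 131 minutes.
t½ = 131/4.1852 ≈ 31.301 minutes.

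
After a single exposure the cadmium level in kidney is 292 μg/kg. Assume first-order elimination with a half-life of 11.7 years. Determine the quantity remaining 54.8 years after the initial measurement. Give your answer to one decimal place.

11.4 μg/kg

Number of half-lives: n = 54.8/11.7 ≈ 4.6838.
Remaining = 292 × (1/2)^4.6838 = 292 × 0.038909 ≈ 11.361 μg/kg.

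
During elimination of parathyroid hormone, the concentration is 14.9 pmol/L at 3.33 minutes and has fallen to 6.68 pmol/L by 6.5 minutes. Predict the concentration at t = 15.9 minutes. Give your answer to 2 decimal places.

Over Δt = 6.5 − 3.33 = 3.17 minutes, the level fell by a factor of 14.9/6.68 ≈ 2.2305.
n = log₂(2.2305) ≈ 1.1574 half-lives, so t½ = 3.17/1.1574 ≈ 2.7389 minutes.
From t = 6.5 to t = 15.9: 6.68 × (1/2)^((15.9−6.5)/2.7389) ≈ 0.61892 pmol/L.

0.62 pmol/L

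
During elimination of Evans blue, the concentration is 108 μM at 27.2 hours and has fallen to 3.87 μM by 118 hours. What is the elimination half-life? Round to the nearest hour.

Over Δt = 118 − 27.2 = 90.8 hours, the level fell by a factor of 108/3.87 ≈ 27.907.
n = log₂(27.907) ≈ 4.8026 half-lives, so t½ = 90.8/4.8026 ≈ 18.907 hours.

19 hours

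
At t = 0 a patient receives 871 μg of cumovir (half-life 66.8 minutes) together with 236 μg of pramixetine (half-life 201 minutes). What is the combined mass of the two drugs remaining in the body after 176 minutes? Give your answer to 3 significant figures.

cumovir: 871 × (1/2)^(176/66.8) = 871 × (1/2)^2.6347 ≈ 140.24 μg.
pramixetine: 236 × (1/2)^(176/201) = 236 × (1/2)^0.87562 ≈ 128.62 μg.
Total = 140.24 + 128.62 ≈ 268.87 μg.

269 μg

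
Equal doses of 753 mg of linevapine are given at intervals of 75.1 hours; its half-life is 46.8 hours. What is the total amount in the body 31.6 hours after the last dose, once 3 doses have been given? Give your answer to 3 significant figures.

678 mg

The 3 doses were given 181.8, 106.7, 31.6 hours ago.
Total = 753·(1/2)^(181.8/46.8) + 753·(1/2)^(106.7/46.8) + 753·(1/2)^(31.6/46.8)
      = 50.981 + 155.05 + 471.56 ≈ 677.59 mg.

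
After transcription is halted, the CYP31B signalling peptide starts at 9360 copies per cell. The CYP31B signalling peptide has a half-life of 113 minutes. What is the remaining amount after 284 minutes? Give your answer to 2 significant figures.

1600 copies per cell

Number of half-lives: n = 284/113 ≈ 2.5133.
Remaining = 9360 × (1/2)^2.5133 = 9360 × 0.17516 ≈ 1639.5 copies per cell.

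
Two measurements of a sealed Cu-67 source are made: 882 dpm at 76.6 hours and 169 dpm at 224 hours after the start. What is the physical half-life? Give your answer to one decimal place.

Over Δt = 224 − 76.6 = 147.4 hours, the level fell by a factor of 882/169 ≈ 5.2189.
n = log₂(5.2189) ≈ 2.3838 half-lives, so t½ = 147.4/2.3838 ≈ 61.835 hours.

61.8 hours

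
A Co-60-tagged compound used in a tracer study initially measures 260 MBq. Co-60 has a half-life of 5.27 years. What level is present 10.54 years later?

Elapsed time is 2 half-lives (10.54/5.27).
Each half-life halves the amount: 260 × (1/2)^2 = 260/4 = 65 MBq.

65 MBq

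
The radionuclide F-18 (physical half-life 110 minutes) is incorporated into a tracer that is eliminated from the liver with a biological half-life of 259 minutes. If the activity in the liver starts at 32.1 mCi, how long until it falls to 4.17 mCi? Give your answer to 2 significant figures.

230 minutes

1/t_eff = 1/t_phys + 1/t_biol = 1/110 + 1/259 = 0.012952 per minute.
t_eff = 110 × 259 / (110 + 259) ≈ 77.209 minutes.
n = log₂(32.1/4.17) ≈ 2.9445; t = 2.9445 × 77.209 ≈ 227.34 minutes.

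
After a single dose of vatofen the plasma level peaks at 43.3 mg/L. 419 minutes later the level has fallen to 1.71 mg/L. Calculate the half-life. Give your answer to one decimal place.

A/A₀ = 1.71/43.3 ≈ 0.039492.
n = log₂(25.322) ≈ 4.6623 half-lives elapsed in 419 minutes.
t½ = 419/4.6623 ≈ 89.87 minutes.

89.9 minutes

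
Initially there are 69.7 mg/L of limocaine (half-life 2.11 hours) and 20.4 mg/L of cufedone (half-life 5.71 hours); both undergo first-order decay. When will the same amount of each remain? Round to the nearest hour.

Set 69.7·(1/2)^(t/2.11) = 20.4·(1/2)^(t/5.71).
Taking log₂: log₂(69.7/20.4) = t·(1/2.11 − 1/5.71).
log₂(3.4167) = 1.7726; 1/2.11 − 1/5.71 = 0.2988.
t = 1.7726 / 0.2988 ≈ 5.9323 hours.

6 hours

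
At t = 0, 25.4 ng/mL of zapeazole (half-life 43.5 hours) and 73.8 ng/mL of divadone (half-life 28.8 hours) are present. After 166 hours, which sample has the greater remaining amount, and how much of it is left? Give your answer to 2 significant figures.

zapeazole, 1.8 ng/mL

zapeazole: 25.4 × (1/2)^3.8161 ≈ 1.8033 ng/mL.
divadone: 73.8 × (1/2)^5.7639 ≈ 1.3582 ng/mL.
Zapeazole has more remaining, at ≈ 1.8033 ng/mL.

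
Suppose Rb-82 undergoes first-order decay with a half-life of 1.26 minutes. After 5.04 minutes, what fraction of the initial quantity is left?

n = 5.04/1.26 ≈ 4 half-lives.
Fraction remaining = (1/2)^4 ≈ 0.0625.

0.0625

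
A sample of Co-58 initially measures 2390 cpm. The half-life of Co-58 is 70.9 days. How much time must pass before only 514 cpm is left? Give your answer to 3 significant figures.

Fraction remaining = 514/2390 ≈ 0.21506.
n = log₂(2390/514) = ln(4.6498)/ln 2 ≈ 2.2172 half-lives.
t = n × t½ = 2.2172 × 70.9 ≈ 157.2 days.

157 days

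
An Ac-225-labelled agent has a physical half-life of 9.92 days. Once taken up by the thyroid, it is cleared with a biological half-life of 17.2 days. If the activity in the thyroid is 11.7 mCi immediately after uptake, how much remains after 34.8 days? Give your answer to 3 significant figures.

1/t_eff = 1/t_phys + 1/t_biol = 1/9.92 + 1/17.2 = 0.15895 per day.
t_eff = 9.92 × 17.2 / (9.92 + 17.2) ≈ 6.2914 days.
Remaining = 11.7 × (1/2)^(34.8/6.2914) = 11.7 × (1/2)^5.5313 ≈ 0.25298 mCi.

0.253 mCi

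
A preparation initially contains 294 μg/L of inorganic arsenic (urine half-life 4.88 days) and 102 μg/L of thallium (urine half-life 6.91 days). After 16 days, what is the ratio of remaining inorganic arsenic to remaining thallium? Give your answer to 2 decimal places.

1.48

inorganic arsenic: 294 × (1/2)^(16/4.88) = 294 × (1/2)^3.2787 ≈ 30.294 μg/L.
thallium: 102 × (1/2)^(16/6.91) = 102 × (1/2)^2.3155 ≈ 20.491 μg/L.
Ratio ≈ 30.294 / 20.491 ≈ 1.4784.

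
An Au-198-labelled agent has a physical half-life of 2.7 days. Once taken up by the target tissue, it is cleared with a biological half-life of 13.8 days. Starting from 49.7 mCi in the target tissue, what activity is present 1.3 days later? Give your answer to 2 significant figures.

1/t_eff = 1/t_phys + 1/t_biol = 1/2.7 + 1/13.8 = 0.44283 per day.
t_eff = 2.7 × 13.8 / (2.7 + 13.8) ≈ 2.2582 days.
Remaining = 49.7 × (1/2)^(1.3/2.2582) = 49.7 × (1/2)^0.57568 ≈ 33.347 mCi.

33 mCi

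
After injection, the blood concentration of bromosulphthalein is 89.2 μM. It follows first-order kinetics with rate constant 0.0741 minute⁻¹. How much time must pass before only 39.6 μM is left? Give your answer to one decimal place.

11.0 minutes

t½ = ln 2 / k = 0.69315 / 0.0741 ≈ 9.3542 minutes.
Fraction remaining = 39.6/89.2 ≈ 0.44395.
n = log₂(89.2/39.6) = ln(2.2525)/ln 2 ≈ 1.1715 half-lives.
t = n × t½ = 1.1715 × 9.3542 ≈ 10.959 minutes.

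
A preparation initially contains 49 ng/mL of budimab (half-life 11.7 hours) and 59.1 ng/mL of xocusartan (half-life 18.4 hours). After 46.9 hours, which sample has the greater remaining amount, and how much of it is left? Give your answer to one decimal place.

budimab: 49 × (1/2)^4.0085 ≈ 3.0444 ng/mL.
xocusartan: 59.1 × (1/2)^2.5489 ≈ 10.099 ng/mL.
Xocusartan has more remaining, at ≈ 10.099 ng/mL.

xocusartan, 10.1 ng/mL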